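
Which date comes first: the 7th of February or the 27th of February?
the 7th of February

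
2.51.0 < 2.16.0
False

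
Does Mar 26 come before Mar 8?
No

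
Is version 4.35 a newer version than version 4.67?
No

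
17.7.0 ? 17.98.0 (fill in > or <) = <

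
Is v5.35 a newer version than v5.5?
Yes. Version numbers are compared segment by segment as integers, not as decimals: minor version 35 > 5, so v5.35 > v5.5 (even though the decimal 5.35 < 5.5).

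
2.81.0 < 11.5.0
True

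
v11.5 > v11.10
False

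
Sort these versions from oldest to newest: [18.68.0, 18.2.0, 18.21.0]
[18.2.0, 18.21.0, 18.68.0]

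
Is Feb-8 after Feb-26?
No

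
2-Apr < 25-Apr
True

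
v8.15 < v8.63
True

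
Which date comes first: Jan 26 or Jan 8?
Jan 8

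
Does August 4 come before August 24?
Yes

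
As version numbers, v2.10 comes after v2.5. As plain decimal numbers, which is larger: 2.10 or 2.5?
2.5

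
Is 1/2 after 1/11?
No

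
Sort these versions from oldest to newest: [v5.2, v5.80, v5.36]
[v5.2, v5.36, v5.80]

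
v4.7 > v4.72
False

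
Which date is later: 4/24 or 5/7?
5/7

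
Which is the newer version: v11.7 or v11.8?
v11.8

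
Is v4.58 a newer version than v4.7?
Yes. Version numbers are compared segment by segment as integers, not as decimals: minor version 58 > 7, so v4.58 > v4.7 (even though the decimal 4.58 < 4.7).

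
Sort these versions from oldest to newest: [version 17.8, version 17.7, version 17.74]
[version 17.7, version 17.8, version 17.74]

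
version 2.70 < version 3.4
True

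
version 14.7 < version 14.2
False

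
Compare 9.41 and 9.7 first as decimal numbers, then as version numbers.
As decimals: 9.41 < 9.7. As versions: v9.41 > v9.7 (minor version 41 > 7).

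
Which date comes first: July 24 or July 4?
July 4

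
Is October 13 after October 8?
Yes. Day 13 comes after day 8 in October — this is a date comparison, not a decimal one (the decimal 10.13 would be smaller than 10.8).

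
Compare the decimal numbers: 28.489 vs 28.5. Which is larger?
28.5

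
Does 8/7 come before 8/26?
Yes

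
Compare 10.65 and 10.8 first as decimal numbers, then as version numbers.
As decimals: 10.65 < 10.8. As versions: v10.65 > v10.8 (minor version 65 > 8).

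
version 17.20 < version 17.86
True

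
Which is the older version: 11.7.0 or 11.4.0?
11.4.0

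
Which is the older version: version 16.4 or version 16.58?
version 16.4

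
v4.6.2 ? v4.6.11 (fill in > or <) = <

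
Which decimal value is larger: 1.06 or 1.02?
1.06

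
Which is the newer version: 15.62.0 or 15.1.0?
15.62.0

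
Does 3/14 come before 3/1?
No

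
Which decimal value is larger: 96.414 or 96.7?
96.7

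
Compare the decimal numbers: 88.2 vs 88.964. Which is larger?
88.964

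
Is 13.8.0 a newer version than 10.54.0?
Yes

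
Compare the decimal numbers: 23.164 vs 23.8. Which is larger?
23.8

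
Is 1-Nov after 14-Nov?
No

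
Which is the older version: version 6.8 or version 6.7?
version 6.7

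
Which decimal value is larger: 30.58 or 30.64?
30.64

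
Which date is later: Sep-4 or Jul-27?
Sep-4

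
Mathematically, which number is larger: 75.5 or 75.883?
75.883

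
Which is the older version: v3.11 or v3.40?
v3.11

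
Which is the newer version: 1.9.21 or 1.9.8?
1.9.21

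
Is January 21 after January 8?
Yes. Day 21 comes after day 8 in January — this is a date comparison, not a decimal one (the decimal 1.21 would be smaller than 1.8).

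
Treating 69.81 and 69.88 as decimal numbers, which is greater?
69.88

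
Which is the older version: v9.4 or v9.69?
v9.4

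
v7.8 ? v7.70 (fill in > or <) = <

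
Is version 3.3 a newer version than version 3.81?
No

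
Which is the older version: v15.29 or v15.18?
v15.18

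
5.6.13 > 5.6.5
True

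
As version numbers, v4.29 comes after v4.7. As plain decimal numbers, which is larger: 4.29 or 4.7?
4.7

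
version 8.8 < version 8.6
False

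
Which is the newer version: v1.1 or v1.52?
v1.52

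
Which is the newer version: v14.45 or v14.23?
v14.45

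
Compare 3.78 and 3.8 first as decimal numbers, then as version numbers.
As decimals: 3.78 < 3.8. As versions: v3.78 > v3.8 (minor version 78 > 8).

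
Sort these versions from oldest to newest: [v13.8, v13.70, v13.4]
[v13.4, v13.8, v13.70]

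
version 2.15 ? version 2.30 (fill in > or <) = <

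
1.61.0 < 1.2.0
False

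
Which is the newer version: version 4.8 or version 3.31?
version 4.8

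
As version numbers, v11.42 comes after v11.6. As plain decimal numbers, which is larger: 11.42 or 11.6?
11.6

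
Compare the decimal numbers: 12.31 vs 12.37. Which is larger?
12.37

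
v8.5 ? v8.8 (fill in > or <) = <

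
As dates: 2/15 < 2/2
False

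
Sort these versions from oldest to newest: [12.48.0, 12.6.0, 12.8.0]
[12.6.0, 12.8.0, 12.48.0]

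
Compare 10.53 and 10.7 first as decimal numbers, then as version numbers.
As decimals: 10.53 < 10.7. As versions: v10.53 > v10.7 (minor version 53 > 7).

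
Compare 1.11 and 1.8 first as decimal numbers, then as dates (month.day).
As decimals: 1.11 < 1.8. As dates: 1/11 is later than 1/8 (day 11 > day 8).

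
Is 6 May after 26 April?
Yes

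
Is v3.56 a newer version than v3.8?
Yes. Version numbers are compared segment by segment as integers, not as decimals: minor version 56 > 8, so v3.56 > v3.8 (even though the decimal 3.56 < 3.8).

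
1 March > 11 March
False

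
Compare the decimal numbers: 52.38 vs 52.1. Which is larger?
52.38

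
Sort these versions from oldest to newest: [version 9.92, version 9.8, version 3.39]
[version 3.39, version 9.8, version 9.92]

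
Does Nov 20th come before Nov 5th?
No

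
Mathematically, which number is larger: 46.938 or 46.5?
46.938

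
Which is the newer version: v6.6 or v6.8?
v6.8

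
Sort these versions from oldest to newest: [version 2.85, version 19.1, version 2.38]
[version 2.38, version 2.85, version 19.1]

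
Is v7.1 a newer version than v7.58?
No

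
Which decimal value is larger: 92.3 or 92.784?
92.784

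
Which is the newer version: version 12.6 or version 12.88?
version 12.88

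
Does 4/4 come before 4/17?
Yes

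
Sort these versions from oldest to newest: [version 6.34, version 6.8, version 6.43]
[version 6.8, version 6.34, version 6.43]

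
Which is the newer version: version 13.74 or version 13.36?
version 13.74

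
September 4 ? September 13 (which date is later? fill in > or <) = <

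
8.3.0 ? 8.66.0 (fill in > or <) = <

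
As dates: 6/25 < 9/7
True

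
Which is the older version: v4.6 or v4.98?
v4.6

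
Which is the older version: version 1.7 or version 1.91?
version 1.7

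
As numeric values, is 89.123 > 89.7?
False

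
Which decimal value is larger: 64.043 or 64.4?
64.4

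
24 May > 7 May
True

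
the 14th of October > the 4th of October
True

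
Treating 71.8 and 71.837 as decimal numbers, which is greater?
71.837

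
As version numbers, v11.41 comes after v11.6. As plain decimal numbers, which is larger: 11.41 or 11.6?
11.6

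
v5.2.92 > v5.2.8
True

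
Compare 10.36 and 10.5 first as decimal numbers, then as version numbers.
As decimals: 10.36 < 10.5. As versions: v10.36 > v10.5 (minor version 36 > 5).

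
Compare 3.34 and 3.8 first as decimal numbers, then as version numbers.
As decimals: 3.34 < 3.8. As versions: v3.34 > v3.8 (minor version 34 > 8).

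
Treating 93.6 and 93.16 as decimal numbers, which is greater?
93.6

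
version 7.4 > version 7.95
False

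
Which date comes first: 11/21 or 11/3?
11/3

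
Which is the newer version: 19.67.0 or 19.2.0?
19.67.0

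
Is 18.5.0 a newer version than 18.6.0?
No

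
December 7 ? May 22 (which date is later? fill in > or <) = >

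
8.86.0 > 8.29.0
True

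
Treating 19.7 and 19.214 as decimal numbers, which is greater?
19.7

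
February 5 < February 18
True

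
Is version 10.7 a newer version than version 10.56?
No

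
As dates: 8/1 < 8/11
True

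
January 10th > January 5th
True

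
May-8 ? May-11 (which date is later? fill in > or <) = <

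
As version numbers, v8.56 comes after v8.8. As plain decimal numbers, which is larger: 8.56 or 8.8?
8.8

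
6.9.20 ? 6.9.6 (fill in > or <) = >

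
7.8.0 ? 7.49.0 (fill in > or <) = <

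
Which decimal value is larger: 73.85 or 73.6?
73.85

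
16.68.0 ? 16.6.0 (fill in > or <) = >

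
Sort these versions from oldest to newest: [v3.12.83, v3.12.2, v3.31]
[v3.12.2, v3.12.83, v3.31]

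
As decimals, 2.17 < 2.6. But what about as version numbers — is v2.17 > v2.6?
True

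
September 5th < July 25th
False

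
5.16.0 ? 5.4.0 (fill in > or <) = >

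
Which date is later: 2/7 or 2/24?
2/24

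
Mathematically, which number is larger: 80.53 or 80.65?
80.65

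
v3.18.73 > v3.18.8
True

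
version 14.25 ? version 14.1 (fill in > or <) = >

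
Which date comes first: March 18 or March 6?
March 6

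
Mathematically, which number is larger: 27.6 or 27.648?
27.648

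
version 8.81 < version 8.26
False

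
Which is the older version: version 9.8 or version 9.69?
version 9.8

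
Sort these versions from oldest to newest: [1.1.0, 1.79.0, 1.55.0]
[1.1.0, 1.55.0, 1.79.0]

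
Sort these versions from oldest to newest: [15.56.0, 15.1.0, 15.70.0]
[15.1.0, 15.56.0, 15.70.0]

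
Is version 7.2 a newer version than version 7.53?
No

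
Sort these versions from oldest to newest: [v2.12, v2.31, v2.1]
[v2.1, v2.12, v2.31]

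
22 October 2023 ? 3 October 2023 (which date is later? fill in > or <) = >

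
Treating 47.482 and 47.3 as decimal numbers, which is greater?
47.482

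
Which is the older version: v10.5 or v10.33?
v10.5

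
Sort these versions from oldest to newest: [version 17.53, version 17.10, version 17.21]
[version 17.10, version 17.21, version 17.53]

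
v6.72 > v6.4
True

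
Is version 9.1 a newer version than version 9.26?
No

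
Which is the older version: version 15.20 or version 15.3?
version 15.3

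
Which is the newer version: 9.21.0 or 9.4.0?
9.21.0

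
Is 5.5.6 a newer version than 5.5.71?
No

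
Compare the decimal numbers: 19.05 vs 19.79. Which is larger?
19.79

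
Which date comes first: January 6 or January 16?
January 6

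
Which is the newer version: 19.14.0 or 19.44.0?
19.44.0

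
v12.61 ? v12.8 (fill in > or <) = >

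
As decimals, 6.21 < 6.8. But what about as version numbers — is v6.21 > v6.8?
True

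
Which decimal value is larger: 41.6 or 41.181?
41.6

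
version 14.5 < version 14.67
True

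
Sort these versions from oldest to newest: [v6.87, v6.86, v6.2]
[v6.2, v6.86, v6.87]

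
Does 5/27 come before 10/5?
Yes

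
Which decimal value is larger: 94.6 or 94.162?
94.6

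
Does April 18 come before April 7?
No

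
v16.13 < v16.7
False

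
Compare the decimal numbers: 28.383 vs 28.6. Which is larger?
28.6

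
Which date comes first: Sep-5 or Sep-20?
Sep-5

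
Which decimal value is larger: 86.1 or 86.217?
86.217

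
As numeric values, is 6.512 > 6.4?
True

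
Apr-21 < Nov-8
True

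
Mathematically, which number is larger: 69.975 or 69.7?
69.975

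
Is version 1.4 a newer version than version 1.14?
No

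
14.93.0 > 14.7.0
True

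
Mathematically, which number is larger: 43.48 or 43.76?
43.76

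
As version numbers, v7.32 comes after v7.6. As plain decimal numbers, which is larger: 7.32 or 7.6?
7.6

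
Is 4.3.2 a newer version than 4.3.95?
No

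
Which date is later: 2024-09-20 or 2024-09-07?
2024-09-20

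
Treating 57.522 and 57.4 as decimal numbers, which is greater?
57.522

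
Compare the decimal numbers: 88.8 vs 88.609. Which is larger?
88.8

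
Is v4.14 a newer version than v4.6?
Yes. Version numbers are compared segment by segment as integers, not as decimals: minor version 14 > 6, so v4.14 > v4.6 (even though the decimal 4.14 < 4.6).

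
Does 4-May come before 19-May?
Yes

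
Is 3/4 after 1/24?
Yes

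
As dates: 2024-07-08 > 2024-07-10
False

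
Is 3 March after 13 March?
No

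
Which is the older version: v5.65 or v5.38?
v5.38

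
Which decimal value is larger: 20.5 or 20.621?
20.621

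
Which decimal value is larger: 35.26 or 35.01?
35.26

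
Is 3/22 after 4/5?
No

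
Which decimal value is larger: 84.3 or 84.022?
84.3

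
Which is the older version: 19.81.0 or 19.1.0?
19.1.0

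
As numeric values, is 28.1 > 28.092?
True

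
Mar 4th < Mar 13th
True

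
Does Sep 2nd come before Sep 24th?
Yes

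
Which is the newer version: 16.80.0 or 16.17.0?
16.80.0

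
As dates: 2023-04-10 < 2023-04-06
False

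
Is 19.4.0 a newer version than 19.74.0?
No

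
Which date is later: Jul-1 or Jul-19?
Jul-19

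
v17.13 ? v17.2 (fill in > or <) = >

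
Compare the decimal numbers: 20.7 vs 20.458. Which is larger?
20.7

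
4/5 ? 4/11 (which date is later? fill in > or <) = <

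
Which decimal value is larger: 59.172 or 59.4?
59.4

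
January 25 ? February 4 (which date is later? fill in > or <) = <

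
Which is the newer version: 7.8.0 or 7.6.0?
7.8.0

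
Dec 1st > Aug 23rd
True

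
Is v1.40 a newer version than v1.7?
Yes. Version numbers are compared segment by segment as integers, not as decimals: minor version 40 > 7, so v1.40 > v1.7 (even though the decimal 1.40 < 1.7).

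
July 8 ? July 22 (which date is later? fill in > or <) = <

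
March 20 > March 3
True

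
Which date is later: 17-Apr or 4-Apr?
17-Apr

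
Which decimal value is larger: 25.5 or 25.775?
25.775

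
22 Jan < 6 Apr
True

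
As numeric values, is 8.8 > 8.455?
True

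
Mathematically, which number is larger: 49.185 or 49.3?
49.3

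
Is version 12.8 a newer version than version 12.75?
No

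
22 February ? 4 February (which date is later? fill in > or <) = >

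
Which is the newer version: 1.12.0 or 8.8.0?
8.8.0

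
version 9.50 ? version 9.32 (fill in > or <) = >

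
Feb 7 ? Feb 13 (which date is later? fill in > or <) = <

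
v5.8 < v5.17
True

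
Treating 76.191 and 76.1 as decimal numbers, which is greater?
76.191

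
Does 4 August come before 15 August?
Yes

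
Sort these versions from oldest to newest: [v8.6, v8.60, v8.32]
[v8.6, v8.32, v8.60]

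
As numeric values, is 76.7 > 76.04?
True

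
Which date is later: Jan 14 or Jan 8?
Jan 14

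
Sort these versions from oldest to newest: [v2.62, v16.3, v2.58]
[v2.58, v2.62, v16.3]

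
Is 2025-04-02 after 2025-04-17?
No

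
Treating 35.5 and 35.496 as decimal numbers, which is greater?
35.5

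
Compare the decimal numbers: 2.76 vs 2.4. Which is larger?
2.76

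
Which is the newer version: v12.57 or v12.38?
v12.57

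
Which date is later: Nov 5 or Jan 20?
Nov 5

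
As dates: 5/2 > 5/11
False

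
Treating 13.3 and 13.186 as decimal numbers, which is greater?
13.3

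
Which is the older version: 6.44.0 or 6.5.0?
6.5.0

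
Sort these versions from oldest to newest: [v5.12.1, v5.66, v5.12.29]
[v5.12.1, v5.12.29, v5.66]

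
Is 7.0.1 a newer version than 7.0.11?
No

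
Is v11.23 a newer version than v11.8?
Yes. Version numbers are compared segment by segment as integers, not as decimals: minor version 23 > 8, so v11.23 > v11.8 (even though the decimal 11.23 < 11.8).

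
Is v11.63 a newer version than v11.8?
Yes. Version numbers are compared segment by segment as integers, not as decimals: minor version 63 > 8, so v11.63 > v11.8 (even though the decimal 11.63 < 11.8).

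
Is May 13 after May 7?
Yes. Day 13 comes after day 7 in May — this is a date comparison, not a decimal one (the decimal 5.13 would be smaller than 5.7).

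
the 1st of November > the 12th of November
False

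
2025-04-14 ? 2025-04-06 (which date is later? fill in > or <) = >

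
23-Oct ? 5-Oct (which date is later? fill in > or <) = >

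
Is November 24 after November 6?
Yes. Day 24 comes after day 6 in November — this is a date comparison, not a decimal one (the decimal 11.24 would be smaller than 11.6).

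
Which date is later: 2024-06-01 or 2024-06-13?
2024-06-13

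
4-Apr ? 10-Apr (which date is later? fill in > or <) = <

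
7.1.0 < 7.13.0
True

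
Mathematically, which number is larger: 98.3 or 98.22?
98.3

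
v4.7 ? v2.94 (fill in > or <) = >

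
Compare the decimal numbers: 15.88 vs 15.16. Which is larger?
15.88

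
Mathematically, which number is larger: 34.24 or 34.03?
34.24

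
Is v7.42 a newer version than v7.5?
Yes. Version numbers are compared segment by segment as integers, not as decimals: minor version 42 > 5, so v7.42 > v7.5 (even though the decimal 7.42 < 7.5).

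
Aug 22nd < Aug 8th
False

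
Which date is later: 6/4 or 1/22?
6/4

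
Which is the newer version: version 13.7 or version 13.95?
version 13.95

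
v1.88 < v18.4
True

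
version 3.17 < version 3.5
False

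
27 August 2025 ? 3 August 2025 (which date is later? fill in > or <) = >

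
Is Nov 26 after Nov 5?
Yes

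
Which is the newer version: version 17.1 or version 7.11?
version 17.1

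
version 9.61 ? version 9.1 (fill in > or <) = >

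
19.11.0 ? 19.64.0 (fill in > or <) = <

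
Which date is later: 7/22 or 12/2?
12/2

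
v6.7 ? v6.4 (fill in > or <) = >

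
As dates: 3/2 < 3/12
True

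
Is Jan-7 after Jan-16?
No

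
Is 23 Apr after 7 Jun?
No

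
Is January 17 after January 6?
Yes. Day 17 comes after day 6 in January — this is a date comparison, not a decimal one (the decimal 1.17 would be smaller than 1.6).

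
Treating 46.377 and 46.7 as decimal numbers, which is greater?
46.7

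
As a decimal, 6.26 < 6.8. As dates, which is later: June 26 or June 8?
June 26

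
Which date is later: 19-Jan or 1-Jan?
19-Jan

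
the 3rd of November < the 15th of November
True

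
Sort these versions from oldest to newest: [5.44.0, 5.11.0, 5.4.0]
[5.4.0, 5.11.0, 5.44.0]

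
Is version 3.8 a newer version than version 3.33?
No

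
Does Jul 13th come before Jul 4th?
No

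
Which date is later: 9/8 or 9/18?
9/18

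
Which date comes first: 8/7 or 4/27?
4/27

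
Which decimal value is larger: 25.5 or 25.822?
25.822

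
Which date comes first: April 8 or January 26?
January 26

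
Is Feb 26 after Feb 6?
Yes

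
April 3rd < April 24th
True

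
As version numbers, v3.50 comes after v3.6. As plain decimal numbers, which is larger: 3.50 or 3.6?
3.6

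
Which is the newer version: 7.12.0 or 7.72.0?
7.72.0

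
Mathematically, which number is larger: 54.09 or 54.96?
54.96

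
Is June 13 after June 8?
Yes. Day 13 comes after day 8 in June — this is a date comparison, not a decimal one (the decimal 6.13 would be smaller than 6.8).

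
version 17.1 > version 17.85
False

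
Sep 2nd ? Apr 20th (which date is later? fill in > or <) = >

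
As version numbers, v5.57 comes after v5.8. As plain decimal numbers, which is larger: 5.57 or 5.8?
5.8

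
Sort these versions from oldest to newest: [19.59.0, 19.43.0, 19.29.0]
[19.29.0, 19.43.0, 19.59.0]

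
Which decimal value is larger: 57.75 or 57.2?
57.75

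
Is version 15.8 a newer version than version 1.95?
Yes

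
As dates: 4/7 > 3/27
True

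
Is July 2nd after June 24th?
Yes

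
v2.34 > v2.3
True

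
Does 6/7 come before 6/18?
Yes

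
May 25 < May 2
False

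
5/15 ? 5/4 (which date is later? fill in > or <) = >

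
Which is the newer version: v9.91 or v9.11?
v9.91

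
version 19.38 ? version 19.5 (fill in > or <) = >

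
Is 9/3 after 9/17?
No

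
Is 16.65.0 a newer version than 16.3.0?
Yes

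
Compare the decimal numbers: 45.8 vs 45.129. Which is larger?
45.8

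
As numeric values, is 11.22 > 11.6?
False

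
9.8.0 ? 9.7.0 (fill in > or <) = >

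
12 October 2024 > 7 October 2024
True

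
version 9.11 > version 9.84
False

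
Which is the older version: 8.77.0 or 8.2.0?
8.2.0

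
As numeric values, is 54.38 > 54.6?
False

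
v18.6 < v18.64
True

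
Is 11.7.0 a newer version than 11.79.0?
No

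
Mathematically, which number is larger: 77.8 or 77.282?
77.8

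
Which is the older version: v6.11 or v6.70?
v6.11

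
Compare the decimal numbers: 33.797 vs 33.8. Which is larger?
33.8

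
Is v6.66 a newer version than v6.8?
Yes. Version numbers are compared segment by segment as integers, not as decimals: minor version 66 > 8, so v6.66 > v6.8 (even though the decimal 6.66 < 6.8).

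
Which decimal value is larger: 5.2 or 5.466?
5.466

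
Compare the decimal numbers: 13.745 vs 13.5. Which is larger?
13.745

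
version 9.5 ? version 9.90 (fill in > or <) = <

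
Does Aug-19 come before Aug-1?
No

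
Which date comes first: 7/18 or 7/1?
7/1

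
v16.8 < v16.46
True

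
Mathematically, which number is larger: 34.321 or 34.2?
34.321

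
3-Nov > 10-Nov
False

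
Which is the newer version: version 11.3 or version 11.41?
version 11.41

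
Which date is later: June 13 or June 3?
June 13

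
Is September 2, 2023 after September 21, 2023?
No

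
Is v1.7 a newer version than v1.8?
No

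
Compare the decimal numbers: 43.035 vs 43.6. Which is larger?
43.6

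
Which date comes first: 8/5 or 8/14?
8/5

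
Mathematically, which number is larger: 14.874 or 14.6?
14.874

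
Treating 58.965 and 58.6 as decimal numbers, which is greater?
58.965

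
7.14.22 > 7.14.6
True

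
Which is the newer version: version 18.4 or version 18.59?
version 18.59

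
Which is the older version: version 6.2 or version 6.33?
version 6.2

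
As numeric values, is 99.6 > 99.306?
True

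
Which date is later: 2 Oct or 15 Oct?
15 Oct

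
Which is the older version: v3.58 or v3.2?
v3.2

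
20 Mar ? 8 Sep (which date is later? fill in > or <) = <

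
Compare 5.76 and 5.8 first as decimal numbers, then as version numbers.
As decimals: 5.76 < 5.8. As versions: v5.76 > v5.8 (minor version 76 > 8).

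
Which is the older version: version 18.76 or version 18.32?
version 18.32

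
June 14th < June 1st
False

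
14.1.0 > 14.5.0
False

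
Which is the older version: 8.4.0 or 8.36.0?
8.4.0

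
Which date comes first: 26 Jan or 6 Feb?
26 Jan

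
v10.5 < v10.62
True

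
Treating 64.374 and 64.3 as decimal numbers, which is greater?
64.374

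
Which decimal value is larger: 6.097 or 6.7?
6.7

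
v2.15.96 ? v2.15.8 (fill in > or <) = >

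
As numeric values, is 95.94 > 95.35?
True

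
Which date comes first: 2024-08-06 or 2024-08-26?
2024-08-06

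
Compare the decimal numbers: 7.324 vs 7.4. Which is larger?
7.4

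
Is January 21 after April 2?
No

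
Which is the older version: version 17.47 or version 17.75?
version 17.47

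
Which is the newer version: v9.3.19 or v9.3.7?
v9.3.19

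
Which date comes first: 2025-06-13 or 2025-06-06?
2025-06-06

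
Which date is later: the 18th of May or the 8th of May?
the 18th of May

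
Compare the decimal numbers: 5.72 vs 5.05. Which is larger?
5.72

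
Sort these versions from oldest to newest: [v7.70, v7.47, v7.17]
[v7.17, v7.47, v7.70]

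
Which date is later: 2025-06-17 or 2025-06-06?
2025-06-17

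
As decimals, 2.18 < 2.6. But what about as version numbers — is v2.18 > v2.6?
True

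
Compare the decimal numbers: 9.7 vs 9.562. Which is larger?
9.7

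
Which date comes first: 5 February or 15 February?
5 February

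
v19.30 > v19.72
False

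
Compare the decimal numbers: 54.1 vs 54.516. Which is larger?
54.516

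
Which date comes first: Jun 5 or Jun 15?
Jun 5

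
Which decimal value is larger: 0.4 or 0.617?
0.617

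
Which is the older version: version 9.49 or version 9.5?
version 9.5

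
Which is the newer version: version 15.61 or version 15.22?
version 15.61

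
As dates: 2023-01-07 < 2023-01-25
True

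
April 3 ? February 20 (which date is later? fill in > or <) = >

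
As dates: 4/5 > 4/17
False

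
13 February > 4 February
True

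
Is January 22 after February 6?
No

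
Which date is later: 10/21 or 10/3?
10/21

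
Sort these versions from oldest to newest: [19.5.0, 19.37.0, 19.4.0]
[19.4.0, 19.5.0, 19.37.0]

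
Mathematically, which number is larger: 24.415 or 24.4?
24.415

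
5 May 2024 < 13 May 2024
True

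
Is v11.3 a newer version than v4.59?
Yes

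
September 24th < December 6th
True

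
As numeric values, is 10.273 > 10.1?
True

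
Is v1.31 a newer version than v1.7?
Yes. Version numbers are compared segment by segment as integers, not as decimals: minor version 31 > 7, so v1.31 > v1.7 (even though the decimal 1.31 < 1.7).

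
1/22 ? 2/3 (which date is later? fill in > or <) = <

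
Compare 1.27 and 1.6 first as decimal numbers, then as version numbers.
As decimals: 1.27 < 1.6. As versions: v1.27 > v1.6 (minor version 27 > 6).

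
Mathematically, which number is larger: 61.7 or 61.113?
61.7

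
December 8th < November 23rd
False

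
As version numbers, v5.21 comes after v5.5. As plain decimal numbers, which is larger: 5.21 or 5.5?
5.5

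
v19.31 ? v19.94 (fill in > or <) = <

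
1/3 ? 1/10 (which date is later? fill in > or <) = <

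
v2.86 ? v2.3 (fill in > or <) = >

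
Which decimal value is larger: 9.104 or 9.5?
9.5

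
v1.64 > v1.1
True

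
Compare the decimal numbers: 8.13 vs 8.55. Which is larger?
8.55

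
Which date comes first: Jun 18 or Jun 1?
Jun 1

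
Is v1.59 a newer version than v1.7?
Yes. Version numbers are compared segment by segment as integers, not as decimals: minor version 59 > 7, so v1.59 > v1.7 (even though the decimal 1.59 < 1.7).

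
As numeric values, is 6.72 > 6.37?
True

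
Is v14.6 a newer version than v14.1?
Yes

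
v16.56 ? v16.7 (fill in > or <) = >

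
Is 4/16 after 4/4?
Yes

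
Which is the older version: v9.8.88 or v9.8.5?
v9.8.5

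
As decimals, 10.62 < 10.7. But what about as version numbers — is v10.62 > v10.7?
True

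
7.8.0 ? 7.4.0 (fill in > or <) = >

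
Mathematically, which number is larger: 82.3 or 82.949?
82.949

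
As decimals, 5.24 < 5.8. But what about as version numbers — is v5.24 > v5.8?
True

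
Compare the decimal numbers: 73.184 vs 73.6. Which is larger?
73.6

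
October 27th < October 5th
False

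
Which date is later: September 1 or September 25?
September 25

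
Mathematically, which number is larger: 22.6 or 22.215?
22.6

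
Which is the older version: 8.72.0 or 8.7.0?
8.7.0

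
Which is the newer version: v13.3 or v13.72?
v13.72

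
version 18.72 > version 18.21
True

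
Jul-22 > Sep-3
False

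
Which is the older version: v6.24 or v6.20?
v6.20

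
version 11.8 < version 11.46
True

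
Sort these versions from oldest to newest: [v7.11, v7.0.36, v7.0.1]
[v7.0.1, v7.0.36, v7.11]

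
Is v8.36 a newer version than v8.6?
Yes. Version numbers are compared segment by segment as integers, not as decimals: minor version 36 > 6, so v8.36 > v8.6 (even though the decimal 8.36 < 8.6).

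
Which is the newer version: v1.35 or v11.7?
v11.7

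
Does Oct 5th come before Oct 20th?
Yes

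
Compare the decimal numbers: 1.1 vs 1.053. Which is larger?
1.1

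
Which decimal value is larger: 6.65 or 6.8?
6.8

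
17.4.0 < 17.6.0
True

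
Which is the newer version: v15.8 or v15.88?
v15.88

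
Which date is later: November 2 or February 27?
November 2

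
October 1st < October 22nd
True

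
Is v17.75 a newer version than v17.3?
Yes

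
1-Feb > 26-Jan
True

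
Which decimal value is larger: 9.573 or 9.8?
9.8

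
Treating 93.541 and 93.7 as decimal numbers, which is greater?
93.7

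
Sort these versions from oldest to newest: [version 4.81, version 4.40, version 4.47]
[version 4.40, version 4.47, version 4.81]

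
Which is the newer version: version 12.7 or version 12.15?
version 12.15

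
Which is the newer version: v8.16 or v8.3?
v8.16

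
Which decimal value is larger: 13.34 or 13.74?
13.74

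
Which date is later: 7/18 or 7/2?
7/18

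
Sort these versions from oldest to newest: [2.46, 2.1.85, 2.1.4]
[2.1.4, 2.1.85, 2.46]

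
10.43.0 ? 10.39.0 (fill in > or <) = >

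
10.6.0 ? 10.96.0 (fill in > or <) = <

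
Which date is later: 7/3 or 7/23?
7/23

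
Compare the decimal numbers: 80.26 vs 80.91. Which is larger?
80.91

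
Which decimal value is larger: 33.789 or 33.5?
33.789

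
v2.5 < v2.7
True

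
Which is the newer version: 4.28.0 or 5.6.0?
5.6.0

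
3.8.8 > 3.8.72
False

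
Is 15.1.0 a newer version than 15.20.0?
No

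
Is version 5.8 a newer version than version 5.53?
No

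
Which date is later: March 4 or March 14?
March 14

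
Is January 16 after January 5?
Yes. Day 16 comes after day 5 in January — this is a date comparison, not a decimal one (the decimal 1.16 would be smaller than 1.5).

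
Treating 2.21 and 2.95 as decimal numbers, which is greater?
2.95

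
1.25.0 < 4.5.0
True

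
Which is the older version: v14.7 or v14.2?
v14.2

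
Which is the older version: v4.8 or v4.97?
v4.8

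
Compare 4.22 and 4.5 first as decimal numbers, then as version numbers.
As decimals: 4.22 < 4.5. As versions: v4.22 > v4.5 (minor version 22 > 5).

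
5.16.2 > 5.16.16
False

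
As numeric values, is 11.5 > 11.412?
True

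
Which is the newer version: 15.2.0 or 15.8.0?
15.8.0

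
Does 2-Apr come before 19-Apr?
Yes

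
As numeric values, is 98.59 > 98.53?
True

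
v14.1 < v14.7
True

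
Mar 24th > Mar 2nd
True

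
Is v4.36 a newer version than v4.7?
Yes. Version numbers are compared segment by segment as integers, not as decimals: minor version 36 > 7, so v4.36 > v4.7 (even though the decimal 4.36 < 4.7).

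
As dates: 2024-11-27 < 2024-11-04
False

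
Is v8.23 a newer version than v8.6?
Yes. Version numbers are compared segment by segment as integers, not as decimals: minor version 23 > 6, so v8.23 > v8.6 (even though the decimal 8.23 < 8.6).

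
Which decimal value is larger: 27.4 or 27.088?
27.4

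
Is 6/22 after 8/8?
No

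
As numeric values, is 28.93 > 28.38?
True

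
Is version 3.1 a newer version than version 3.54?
No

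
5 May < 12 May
True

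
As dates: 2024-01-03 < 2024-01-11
True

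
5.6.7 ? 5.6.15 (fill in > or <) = <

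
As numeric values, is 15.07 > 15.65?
False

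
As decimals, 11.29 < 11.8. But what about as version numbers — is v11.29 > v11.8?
True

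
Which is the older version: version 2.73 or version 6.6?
version 2.73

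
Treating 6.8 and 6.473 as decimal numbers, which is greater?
6.8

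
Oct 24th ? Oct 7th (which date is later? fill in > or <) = >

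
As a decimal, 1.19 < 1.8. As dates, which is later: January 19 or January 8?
January 19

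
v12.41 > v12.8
True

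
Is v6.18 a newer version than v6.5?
Yes. Version numbers are compared segment by segment as integers, not as decimals: minor version 18 > 5, so v6.18 > v6.5 (even though the decimal 6.18 < 6.5).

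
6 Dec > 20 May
True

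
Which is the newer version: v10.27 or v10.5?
v10.27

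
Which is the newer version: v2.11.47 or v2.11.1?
v2.11.47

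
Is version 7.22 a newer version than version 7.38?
No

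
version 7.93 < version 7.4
False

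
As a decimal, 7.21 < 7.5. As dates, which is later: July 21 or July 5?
July 21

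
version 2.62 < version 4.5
True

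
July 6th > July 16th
False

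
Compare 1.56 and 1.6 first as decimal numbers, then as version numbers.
As decimals: 1.56 < 1.6. As versions: v1.56 > v1.6 (minor version 56 > 6).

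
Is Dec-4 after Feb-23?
Yes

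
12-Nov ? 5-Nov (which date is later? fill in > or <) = >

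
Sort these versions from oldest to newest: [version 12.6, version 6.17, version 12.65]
[version 6.17, version 12.6, version 12.65]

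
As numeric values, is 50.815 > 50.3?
True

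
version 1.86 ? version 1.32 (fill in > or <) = >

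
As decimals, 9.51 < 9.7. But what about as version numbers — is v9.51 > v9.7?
True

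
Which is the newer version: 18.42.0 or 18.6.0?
18.42.0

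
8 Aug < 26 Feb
False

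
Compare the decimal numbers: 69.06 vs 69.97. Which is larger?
69.97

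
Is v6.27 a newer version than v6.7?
Yes. Version numbers are compared segment by segment as integers, not as decimals: minor version 27 > 7, so v6.27 > v6.7 (even though the decimal 6.27 < 6.7).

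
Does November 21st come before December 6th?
Yes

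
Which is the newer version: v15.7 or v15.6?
v15.7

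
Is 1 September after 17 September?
No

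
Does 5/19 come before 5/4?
No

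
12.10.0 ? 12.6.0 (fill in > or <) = >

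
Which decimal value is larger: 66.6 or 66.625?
66.625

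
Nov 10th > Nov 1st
True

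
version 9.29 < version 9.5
False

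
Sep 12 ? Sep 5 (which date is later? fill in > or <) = >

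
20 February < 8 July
True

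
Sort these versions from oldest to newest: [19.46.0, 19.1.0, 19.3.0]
[19.1.0, 19.3.0, 19.46.0]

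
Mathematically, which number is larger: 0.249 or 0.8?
0.8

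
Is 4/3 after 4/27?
No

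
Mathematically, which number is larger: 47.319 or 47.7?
47.7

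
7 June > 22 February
True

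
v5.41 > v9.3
False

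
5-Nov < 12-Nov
True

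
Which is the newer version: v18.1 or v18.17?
v18.17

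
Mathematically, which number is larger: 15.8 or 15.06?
15.8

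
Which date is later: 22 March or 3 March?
22 March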